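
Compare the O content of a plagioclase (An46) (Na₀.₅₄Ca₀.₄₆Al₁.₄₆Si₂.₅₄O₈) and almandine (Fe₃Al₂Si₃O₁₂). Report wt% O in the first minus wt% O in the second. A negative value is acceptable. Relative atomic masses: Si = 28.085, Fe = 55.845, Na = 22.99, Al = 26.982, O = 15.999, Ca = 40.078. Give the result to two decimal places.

M(Na₀.₅₄Ca₀.₄₆Al₁.₄₆Si₂.₅₄O₈) = 269.572 g/mol, so wt% O = 127.992/269.572 × 100 = 47.48%.
M(Fe₃Al₂Si₃O₁₂) = 497.742 g/mol, so wt% O = 191.988/497.742 × 100 = 38.57%.
47.48 − 38.57 = 8.91 pp.

8.91 percentage points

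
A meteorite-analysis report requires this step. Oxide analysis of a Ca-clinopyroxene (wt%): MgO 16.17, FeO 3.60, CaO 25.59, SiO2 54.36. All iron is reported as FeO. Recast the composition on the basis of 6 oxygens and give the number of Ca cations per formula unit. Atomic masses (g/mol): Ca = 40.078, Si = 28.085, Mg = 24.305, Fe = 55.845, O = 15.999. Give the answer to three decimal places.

MgO (M=40.304): mol = 0.40120; Mg = 0.40120, O = 0.40120.
FeO (M=71.844): mol = 0.05011; Fe = 0.05011, O = 0.05011.
CaO (M=56.077): mol = 0.45634; Ca = 0.45634, O = 0.45634.
SiO2 (M=60.083): mol = 0.90475; Si = 0.90475, O = 1.80950.
ΣO = 2.71715; factor = 6/ΣO = 2.20820.
Ca apfu = 0.45634 × 2.20820 = 1.008.

1.008 Ca apfu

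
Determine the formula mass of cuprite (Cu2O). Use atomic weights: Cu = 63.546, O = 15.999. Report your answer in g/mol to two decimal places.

Cu: 2 × 63.546 = 127.0920
O: 1 × 15.999 = 15.9990
Summing the contributions gives the formula mass.

143.09 g/mol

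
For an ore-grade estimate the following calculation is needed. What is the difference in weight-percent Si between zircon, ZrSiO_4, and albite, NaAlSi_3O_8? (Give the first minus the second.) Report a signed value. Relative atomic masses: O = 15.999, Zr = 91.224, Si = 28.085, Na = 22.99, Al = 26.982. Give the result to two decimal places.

First mineral: 28.085 g Si in 183.305 g formula = 15.32 wt% Si.
Second mineral: 84.255 g Si in 262.219 g formula = 32.13 wt% Si.
15.32% − 32.13% gives a difference of -16.81 percentage points.

-16.81 percentage points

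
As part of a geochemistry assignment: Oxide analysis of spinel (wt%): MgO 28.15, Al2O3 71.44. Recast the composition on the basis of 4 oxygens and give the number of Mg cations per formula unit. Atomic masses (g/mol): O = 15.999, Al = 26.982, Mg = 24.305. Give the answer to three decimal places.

0.998 Mg apfu

28.15 wt% MgO ÷ 40.304 g/mol = 0.69844 mol, giving 0.69844 Mg and 0.69844 O.
71.44 wt% Al2O3 ÷ 101.961 g/mol = 0.70066 mol, giving 1.40132 Al and 2.10198 O.
Oxygen sums to 2.80042; scaling by 4/2.80042 = 1.42836 puts the formula on 4 O.
Mg: 0.69844 × 1.42836 = 0.998 atoms per formula unit.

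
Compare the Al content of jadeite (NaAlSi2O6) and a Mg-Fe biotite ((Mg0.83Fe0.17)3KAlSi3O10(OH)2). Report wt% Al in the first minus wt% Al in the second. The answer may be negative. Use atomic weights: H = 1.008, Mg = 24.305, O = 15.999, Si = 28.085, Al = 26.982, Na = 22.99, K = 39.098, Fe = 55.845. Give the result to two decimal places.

M(NaAlSi2O6) = 202.136 g/mol, so wt% Al = 26.982/202.136 × 100 = 13.35%.
M((Mg0.83Fe0.17)3KAlSi3O10(OH)2) = 433.339 g/mol, so wt% Al = 26.982/433.339 × 100 = 6.23%.
13.35 − 6.23 = 7.12 pp.

7.12 percentage points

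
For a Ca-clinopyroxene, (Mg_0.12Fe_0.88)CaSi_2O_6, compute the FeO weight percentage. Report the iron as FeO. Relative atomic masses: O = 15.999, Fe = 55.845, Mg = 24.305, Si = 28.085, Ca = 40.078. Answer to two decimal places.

25.88 wt%

Formula mass = 244.302 g/mol.
0.88 Fe → 0.8800 mol FeO per formula unit; M(FeO) = 71.844, so FeO mass = 63.223 g.
63.223/244.302 × 100 = 25.88 wt%.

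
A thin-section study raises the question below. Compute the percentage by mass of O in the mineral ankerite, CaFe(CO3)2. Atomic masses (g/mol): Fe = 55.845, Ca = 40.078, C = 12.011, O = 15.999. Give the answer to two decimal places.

44.45 wt%

Molar mass of CaFe(CO3)2: 1*40.078 + 1*55.845 + 2*12.011 + 6*15.999 = 215.939 g/mol.
Mass of O per formula unit: 6 × 15.999 = 95.994 g.
Weight fraction O = 95.994 / 215.939 = 0.4445.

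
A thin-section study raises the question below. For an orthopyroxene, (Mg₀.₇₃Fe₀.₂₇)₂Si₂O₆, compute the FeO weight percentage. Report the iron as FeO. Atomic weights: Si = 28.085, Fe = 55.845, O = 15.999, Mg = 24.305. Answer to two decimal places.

17.81 wt%

Molar mass of (Mg₀.₇₃Fe₀.₂₇)₂Si₂O₆ = 1.46·24.305 + 0.54·55.845 + 2·28.085 + 6·15.999 = 217.806 g/mol.
Each formula unit contains 0.54 Fe, equivalent to 0.54/1 = 0.5400 mol FeO.
M(FeO) = 1×55.845 + 1×15.999 = 71.844 g/mol.
Mass of FeO per formula unit = 0.5400 × 71.844 = 38.796 g.
FeO wt% = 38.796 / 217.806 × 100 = 17.81%.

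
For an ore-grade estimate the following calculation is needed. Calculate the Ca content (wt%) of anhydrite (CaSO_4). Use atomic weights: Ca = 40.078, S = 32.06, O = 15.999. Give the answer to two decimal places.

Molar mass of CaSO_4: 1×40.078 + 1×32.06 + 4×15.999 = 136.134 g/mol.
Mass of Ca per formula unit: 1 × 40.078 = 40.078 g.
Weight fraction Ca = 40.078 / 136.134 = 0.2944.

29.44 wt%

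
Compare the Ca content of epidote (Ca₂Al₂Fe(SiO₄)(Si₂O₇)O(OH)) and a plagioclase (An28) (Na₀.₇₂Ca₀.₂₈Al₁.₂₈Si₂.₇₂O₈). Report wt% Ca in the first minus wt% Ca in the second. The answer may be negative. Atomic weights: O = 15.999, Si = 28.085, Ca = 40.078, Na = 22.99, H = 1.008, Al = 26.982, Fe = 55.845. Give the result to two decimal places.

Ca in Ca₂Al₂Fe(SiO₄)(Si₂O₇)O(OH): molar mass 483.215 g/mol; 2×40.078 = 80.156 g → 16.59 wt%.
Ca in Na₀.₇₂Ca₀.₂₈Al₁.₂₈Si₂.₇₂O₈: molar mass 266.695 g/mol; 0.28×40.078 = 11.222 g → 4.21 wt%.
Difference = 16.59 − 4.21 = 12.38 percentage points.

12.38 percentage points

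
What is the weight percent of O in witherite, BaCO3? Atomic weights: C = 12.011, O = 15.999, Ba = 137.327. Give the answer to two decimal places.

Formula mass = 1·137.327 + 1·12.011 + 3·15.999 = 197.335 g/mol, of which 47.997 g is O.
So O makes up 47.997/197.335 = 0.2432 of the mass, i.e. 24.32%.

24.32 mass %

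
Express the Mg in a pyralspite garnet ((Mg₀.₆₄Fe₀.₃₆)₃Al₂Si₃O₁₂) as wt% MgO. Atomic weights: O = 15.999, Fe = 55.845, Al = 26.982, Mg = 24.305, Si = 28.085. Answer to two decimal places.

Formula mass = 437.185 g/mol.
1.92 Mg → 1.9200 mol MgO per formula unit; M(MgO) = 40.304, so MgO mass = 77.384 g.
77.384/437.185 × 100 = 17.70 wt%.

17.70 wt%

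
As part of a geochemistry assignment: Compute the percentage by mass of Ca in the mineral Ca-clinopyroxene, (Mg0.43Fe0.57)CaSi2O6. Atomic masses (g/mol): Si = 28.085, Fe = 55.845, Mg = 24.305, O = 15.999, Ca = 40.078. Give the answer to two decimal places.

17.09 weight percent

M((Mg0.43Fe0.57)CaSi2O6) = 234.525 g/mol.
Ca contributes 1 × 40.078 = 40.078 g per mole.
40.078/234.525 = 0.1709 → 17.09%.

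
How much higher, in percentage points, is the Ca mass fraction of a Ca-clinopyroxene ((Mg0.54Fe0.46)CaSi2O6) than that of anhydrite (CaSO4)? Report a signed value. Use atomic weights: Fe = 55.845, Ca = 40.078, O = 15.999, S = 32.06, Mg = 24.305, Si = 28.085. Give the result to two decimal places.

First mineral: 40.078 g Ca in 231.055 g formula = 17.35 wt% Ca.
Second mineral: 40.078 g Ca in 136.134 g formula = 29.44 wt% Ca.
17.35% − 29.44% gives a difference of -12.09 percentage points.

-12.09 percentage points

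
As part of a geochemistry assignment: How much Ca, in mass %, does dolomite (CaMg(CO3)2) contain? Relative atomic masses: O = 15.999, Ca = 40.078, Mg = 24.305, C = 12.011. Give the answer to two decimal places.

Formula mass = 1*40.078 + 1*24.305 + 2*12.011 + 6*15.999 = 184.399 g/mol, of which 40.078 g is Ca.
So Ca makes up 40.078/184.399 = 0.2173 of the mass, i.e. 21.73%.

21.73 mass %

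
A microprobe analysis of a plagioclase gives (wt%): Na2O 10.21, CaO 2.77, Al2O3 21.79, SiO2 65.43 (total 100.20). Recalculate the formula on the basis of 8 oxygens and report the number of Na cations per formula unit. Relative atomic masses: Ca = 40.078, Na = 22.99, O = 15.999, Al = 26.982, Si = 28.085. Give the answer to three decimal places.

10.21 wt% Na2O ÷ 61.979 g/mol = 0.16473 mol, giving 0.32946 Na and 0.16473 O.
2.77 wt% CaO ÷ 56.077 g/mol = 0.04940 mol, giving 0.04940 Ca and 0.04940 O.
21.79 wt% Al2O3 ÷ 101.961 g/mol = 0.21371 mol, giving 0.42742 Al and 0.64113 O.
65.43 wt% SiO2 ÷ 60.083 g/mol = 1.08899 mol, giving 1.08899 Si and 2.17798 O.
Oxygen sums to 3.03324; scaling by 8/3.03324 = 2.63744 puts the formula on 8 O.
Na: 0.32946 × 2.63744 = 0.869 atoms per formula unit.

0.869 Na apfu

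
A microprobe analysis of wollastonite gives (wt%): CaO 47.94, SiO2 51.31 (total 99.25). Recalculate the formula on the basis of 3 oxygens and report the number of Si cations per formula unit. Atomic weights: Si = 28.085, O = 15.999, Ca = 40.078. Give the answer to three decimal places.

CaO (M=56.077): mol = 0.85490; Ca = 0.85490, O = 0.85490.
SiO2 (M=60.083): mol = 0.85399; Si = 0.85399, O = 1.70798.
ΣO = 2.56288; factor = 3/ΣO = 1.17056.
Si apfu = 0.85399 × 1.17056 = 1.000.

1.000 Si apfu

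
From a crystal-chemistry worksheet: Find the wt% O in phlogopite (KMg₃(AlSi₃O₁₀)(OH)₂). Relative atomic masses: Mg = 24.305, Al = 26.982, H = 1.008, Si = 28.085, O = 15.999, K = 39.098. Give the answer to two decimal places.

Formula mass = 1×39.098 + 3×24.305 + 1×26.982 + 3×28.085 + 12×15.999 + 2×1.008 = 417.254 g/mol, of which 191.988 g is O.
So O makes up 191.988/417.254 = 0.4601 of the mass, i.e. 46.01%.

46.01 mass %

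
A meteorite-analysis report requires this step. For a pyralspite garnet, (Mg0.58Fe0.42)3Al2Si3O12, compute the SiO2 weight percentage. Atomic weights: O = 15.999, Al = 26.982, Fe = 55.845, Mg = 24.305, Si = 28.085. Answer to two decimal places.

Formula mass = 442.862 g/mol.
3 Si → 3.0000 mol SiO2 per formula unit; M(SiO2) = 60.083, so SiO2 mass = 180.249 g.
180.249/442.862 × 100 = 40.70 wt%.

40.70 wt%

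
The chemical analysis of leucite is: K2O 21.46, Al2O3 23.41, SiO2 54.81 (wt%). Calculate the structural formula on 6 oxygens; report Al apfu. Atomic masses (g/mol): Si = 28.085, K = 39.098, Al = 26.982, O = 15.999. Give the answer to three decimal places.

1.005 Al apfu

K2O: 21.46/94.195 = 0.22783 mol → 0.45566 mol K, 0.22783 mol O.
Al2O3: 23.41/101.961 = 0.22960 mol → 0.45920 mol Al, 0.68880 mol O.
SiO2: 54.81/60.083 = 0.91224 mol → 0.91224 mol Si, 1.82448 mol O.
Total oxygen = 2.74111 mol. Normalization factor = 6/2.74111 = 2.18889.
Al per 6 O = 0.45920 × 2.18889 = 1.005.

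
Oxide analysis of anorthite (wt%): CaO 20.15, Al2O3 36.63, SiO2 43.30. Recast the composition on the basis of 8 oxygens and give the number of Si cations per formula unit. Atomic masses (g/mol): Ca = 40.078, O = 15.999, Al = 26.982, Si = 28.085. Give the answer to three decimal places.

2.003 Si apfu

CaO: 20.15/56.077 = 0.35933 mol → 0.35933 mol Ca, 0.35933 mol O.
Al2O3: 36.63/101.961 = 0.35926 mol → 0.71852 mol Al, 1.07778 mol O.
SiO2: 43.30/60.083 = 0.72067 mol → 0.72067 mol Si, 1.44134 mol O.
Total oxygen = 2.87845 mol. Normalization factor = 8/2.87845 = 2.77927.
Si per 8 O = 0.72067 × 2.77927 = 2.003.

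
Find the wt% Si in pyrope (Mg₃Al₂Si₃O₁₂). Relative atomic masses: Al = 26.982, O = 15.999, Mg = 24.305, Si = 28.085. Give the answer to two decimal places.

Formula mass = 3×24.305 + 2×26.982 + 3×28.085 + 12×15.999 = 403.122 g/mol, of which 84.255 g is Si.
So Si makes up 84.255/403.122 = 0.2090 of the mass, i.e. 20.90%.

20.90 weight percent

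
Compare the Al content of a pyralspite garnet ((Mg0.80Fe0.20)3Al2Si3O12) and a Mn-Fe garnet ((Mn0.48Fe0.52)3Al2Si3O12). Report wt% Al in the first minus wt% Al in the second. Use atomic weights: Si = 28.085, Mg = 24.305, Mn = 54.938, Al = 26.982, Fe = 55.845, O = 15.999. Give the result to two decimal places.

1.92 percentage points

Al in (Mg0.80Fe0.20)3Al2Si3O12: molar mass 422.046 g/mol; 2×26.982 = 53.964 g → 12.79 wt%.
Al in (Mn0.48Fe0.52)3Al2Si3O12: molar mass 496.436 g/mol; 2×26.982 = 53.964 g → 10.87 wt%.
Difference = 12.79 − 10.87 = 1.92 percentage points.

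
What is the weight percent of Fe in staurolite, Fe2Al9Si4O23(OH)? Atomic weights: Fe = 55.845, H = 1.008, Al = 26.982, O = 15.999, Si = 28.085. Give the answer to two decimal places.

13.11 mass %

M(Fe2Al9Si4O23(OH)) = 851.852 g/mol.
Fe contributes 2 × 55.845 = 111.690 g per mole.
111.690/851.852 = 0.1311 → 13.11%.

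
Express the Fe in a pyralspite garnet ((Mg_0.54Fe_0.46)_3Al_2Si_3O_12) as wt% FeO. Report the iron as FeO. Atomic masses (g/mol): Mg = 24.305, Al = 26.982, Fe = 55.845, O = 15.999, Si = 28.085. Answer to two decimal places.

Molar mass of (Mg_0.54Fe_0.46)_3Al_2Si_3O_12 = 1.62×24.305 + 1.38×55.845 + 2×26.982 + 3×28.085 + 12×15.999 = 446.647 g/mol.
Each formula unit contains 1.38 Fe, equivalent to 1.38/1 = 1.3800 mol FeO.
M(FeO) = 1×55.845 + 1×15.999 = 71.844 g/mol.
Mass of FeO per formula unit = 1.3800 × 71.844 = 99.145 g.
FeO wt% = 99.145 / 446.647 × 100 = 22.20%.

22.20 wt%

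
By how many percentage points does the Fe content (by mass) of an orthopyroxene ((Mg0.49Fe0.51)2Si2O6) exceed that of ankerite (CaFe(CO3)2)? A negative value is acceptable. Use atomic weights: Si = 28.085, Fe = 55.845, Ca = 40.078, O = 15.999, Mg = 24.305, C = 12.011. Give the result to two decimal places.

-1.41 percentage points

Fe in (Mg0.49Fe0.51)2Si2O6: molar mass 232.945 g/mol; 1.02×55.845 = 56.962 g → 24.45 wt%.
Fe in CaFe(CO3)2: molar mass 215.939 g/mol; 1×55.845 = 55.845 g → 25.86 wt%.
Difference = 24.45 − 25.86 = -1.41 percentage points.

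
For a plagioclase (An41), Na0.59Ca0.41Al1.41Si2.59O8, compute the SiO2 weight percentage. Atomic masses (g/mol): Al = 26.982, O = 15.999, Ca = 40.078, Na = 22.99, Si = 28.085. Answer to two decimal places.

M(Na0.59Ca0.41Al1.41Si2.59O8) = 268.773 g/mol; M(SiO2) = 60.083 g/mol.
Moles SiO2 per formula unit = 2.59 Si ÷ 1 = 2.5900.
SiO2 fraction = (2.5900 × 60.083) / 268.773 = 155.615/268.773 = 0.5790.

57.90 wt%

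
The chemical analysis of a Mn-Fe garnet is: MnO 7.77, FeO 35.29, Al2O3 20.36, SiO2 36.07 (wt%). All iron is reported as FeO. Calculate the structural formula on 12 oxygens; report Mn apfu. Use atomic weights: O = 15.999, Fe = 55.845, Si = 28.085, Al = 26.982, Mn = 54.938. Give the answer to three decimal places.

0.548 Mn apfu

MnO (M=70.937): mol = 0.10953; Mn = 0.10953, O = 0.10953.
FeO (M=71.844): mol = 0.49120; Fe = 0.49120, O = 0.49120.
Al2O3 (M=101.961): mol = 0.19968; Al = 0.39936, O = 0.59904.
SiO2 (M=60.083): mol = 0.60034; Si = 0.60034, O = 1.20068.
ΣO = 2.40045; factor = 12/ΣO = 4.99906.
Mn apfu = 0.10953 × 4.99906 = 0.548.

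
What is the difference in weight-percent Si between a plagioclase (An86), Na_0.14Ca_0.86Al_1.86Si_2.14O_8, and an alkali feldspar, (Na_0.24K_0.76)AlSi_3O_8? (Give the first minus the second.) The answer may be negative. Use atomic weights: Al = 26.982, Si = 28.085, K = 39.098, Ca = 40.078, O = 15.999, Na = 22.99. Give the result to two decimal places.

-8.92 percentage points

First mineral: 60.102 g Si in 275.966 g formula = 21.78 wt% Si.
Second mineral: 84.255 g Si in 274.461 g formula = 30.70 wt% Si.
21.78% − 30.70% gives a difference of -8.92 percentage points.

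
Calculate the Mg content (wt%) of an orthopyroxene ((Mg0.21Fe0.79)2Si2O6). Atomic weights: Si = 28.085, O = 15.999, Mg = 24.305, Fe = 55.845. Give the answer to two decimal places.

Formula mass = 0.42×24.305 + 1.58×55.845 + 2×28.085 + 6×15.999 = 250.607 g/mol, of which 10.208 g is Mg.
So Mg makes up 10.208/250.607 = 0.0407 of the mass, i.e. 4.07%.

4.07 wt%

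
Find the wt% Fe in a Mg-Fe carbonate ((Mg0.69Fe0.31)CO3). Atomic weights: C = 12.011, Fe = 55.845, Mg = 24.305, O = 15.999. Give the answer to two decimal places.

18.40 wt%

Formula mass = 0.69×24.305 + 0.31×55.845 + 1×12.011 + 3×15.999 = 94.090 g/mol, of which 17.312 g is Fe.
So Fe makes up 17.312/94.090 = 0.1840 of the mass, i.e. 18.40%.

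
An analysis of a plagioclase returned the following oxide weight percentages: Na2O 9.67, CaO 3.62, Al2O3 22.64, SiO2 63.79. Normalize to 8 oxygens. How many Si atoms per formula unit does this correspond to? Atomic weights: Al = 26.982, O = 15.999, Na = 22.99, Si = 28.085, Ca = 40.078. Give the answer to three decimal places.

2.822 Si apfu

Na2O: 9.67/61.979 = 0.15602 mol → 0.31204 mol Na, 0.15602 mol O.
CaO: 3.62/56.077 = 0.06455 mol → 0.06455 mol Ca, 0.06455 mol O.
Al2O3: 22.64/101.961 = 0.22205 mol → 0.44410 mol Al, 0.66615 mol O.
SiO2: 63.79/60.083 = 1.06170 mol → 1.06170 mol Si, 2.12340 mol O.
Total oxygen = 3.01012 mol. Normalization factor = 8/3.01012 = 2.65770.
Si per 8 O = 1.06170 × 2.65770 = 2.822.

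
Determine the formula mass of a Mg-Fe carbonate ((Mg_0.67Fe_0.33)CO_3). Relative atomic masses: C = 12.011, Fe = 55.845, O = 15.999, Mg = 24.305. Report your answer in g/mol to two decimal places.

M = 0.67×24.305 + 0.33×55.845 + 1×12.011 + 3×15.999

94.72 g/mol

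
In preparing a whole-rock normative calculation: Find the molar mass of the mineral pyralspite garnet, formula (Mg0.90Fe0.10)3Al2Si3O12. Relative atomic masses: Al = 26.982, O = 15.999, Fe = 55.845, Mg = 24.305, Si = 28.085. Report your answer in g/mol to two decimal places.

412.58 g/mol

Mg: 2.70 × 24.305 = 65.6235
Fe: 0.30 × 55.845 = 16.7535
Al: 2 × 26.982 = 53.9640
Si: 3 × 28.085 = 84.2550
O: 12 × 15.999 = 191.9880
Summing the contributions gives the formula mass.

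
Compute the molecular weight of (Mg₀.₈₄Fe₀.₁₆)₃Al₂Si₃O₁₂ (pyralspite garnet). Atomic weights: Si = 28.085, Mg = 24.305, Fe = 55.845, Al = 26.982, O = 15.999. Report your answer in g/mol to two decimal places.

418.26 g/mol

M = 2.52(24.305) + 0.48(55.845) + 2(26.982) + 3(28.085) + 12(15.999)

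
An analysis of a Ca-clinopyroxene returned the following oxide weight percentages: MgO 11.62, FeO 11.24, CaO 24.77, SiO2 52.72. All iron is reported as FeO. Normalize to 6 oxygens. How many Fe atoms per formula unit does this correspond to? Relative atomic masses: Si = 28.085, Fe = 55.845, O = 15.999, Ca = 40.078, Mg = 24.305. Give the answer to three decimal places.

0.355 Fe apfu

MgO: 11.62/40.304 = 0.28831 mol → 0.28831 mol Mg, 0.28831 mol O.
FeO: 11.24/71.844 = 0.15645 mol → 0.15645 mol Fe, 0.15645 mol O.
CaO: 24.77/56.077 = 0.44171 mol → 0.44171 mol Ca, 0.44171 mol O.
SiO2: 52.72/60.083 = 0.87745 mol → 0.87745 mol Si, 1.75490 mol O.
Total oxygen = 2.64137 mol. Normalization factor = 6/2.64137 = 2.27155.
Fe per 6 O = 0.15645 × 2.27155 = 0.355.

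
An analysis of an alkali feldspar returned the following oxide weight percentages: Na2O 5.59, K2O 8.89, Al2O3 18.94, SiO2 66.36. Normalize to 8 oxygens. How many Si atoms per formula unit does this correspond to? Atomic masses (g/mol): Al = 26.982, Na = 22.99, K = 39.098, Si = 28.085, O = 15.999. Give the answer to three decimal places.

2.994 Si apfu

Na2O (M=61.979): mol = 0.09019; Na = 0.18038, O = 0.09019.
K2O (M=94.195): mol = 0.09438; K = 0.18876, O = 0.09438.
Al2O3 (M=101.961): mol = 0.18576; Al = 0.37152, O = 0.55728.
SiO2 (M=60.083): mol = 1.10447; Si = 1.10447, O = 2.20894.
ΣO = 2.95079; factor = 8/ΣO = 2.71114.
Si apfu = 1.10447 × 2.71114 = 2.994.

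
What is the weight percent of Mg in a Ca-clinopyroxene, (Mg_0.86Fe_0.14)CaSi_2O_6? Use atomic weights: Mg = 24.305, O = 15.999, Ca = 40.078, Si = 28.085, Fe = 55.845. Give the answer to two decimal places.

9.46 mass %

M((Mg_0.86Fe_0.14)CaSi_2O_6) = 220.963 g/mol.
Mg contributes 0.86 × 24.305 = 20.902 g per mole.
20.902/220.963 = 0.0946 → 9.46%.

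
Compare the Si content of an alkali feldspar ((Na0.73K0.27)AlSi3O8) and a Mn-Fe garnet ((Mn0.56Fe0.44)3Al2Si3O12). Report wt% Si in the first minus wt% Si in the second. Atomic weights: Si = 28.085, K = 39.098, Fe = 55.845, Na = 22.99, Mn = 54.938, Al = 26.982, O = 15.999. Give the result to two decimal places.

14.63 percentage points

First mineral: 84.255 g Si in 266.568 g formula = 31.61 wt% Si.
Second mineral: 84.255 g Si in 496.218 g formula = 16.98 wt% Si.
31.61% − 16.98% gives a difference of 14.63 percentage points.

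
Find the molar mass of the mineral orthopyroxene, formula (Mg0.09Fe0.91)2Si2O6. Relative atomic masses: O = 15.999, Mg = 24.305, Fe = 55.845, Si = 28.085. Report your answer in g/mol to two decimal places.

M = 0.18·24.305 + 1.82·55.845 + 2·28.085 + 6·15.999

258.18 g/mol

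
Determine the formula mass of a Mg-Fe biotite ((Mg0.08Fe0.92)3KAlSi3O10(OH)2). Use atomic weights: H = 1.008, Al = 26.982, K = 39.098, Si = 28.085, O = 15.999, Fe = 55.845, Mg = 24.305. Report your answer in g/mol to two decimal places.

504.30 g/mol

M = 0.24·24.305 + 2.76·55.845 + 1·39.098 + 1·26.982 + 3·28.085 + 12·15.999 + 2·1.008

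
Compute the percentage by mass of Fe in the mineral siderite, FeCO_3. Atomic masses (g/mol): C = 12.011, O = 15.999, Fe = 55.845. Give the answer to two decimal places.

48.20 wt%

Molar mass of FeCO_3: 1*55.845 + 1*12.011 + 3*15.999 = 115.853 g/mol.
Mass of Fe per formula unit: 1 × 55.845 = 55.845 g.
Weight fraction Fe = 55.845 / 115.853 = 0.4820.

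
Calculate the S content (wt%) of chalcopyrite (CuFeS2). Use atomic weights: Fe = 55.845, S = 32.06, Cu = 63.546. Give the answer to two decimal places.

M(CuFeS2) = 183.511 g/mol.
S contributes 2 × 32.06 = 64.120 g per mole.
64.120/183.511 = 0.3494 → 34.94%.

34.94 wt%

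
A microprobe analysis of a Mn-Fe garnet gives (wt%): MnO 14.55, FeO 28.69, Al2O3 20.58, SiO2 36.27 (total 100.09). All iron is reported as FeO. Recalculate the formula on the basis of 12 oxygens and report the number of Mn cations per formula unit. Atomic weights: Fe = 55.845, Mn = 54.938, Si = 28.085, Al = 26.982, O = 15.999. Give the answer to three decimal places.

MnO (M=70.937): mol = 0.20511; Mn = 0.20511, O = 0.20511.
FeO (M=71.844): mol = 0.39934; Fe = 0.39934, O = 0.39934.
Al2O3 (M=101.961): mol = 0.20184; Al = 0.40368, O = 0.60552.
SiO2 (M=60.083): mol = 0.60366; Si = 0.60366, O = 1.20732.
ΣO = 2.41729; factor = 12/ΣO = 4.96424.
Mn apfu = 0.20511 × 4.96424 = 1.018.

1.018 Mn apfu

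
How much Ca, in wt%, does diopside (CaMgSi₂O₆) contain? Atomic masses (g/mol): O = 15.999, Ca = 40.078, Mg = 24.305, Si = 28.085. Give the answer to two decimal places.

Formula mass = 1×40.078 + 1×24.305 + 2×28.085 + 6×15.999 = 216.547 g/mol, of which 40.078 g is Ca.
So Ca makes up 40.078/216.547 = 0.1851 of the mass, i.e. 18.51%.

18.51 wt%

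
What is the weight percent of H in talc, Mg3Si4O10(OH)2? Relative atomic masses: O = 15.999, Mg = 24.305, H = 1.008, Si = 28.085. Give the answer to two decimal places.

Formula mass = 3·24.305 + 4·28.085 + 12·15.999 + 2·1.008 = 379.259 g/mol, of which 2.016 g is H.
So H makes up 2.016/379.259 = 0.0053 of the mass, i.e. 0.53%.

0.53 weight percent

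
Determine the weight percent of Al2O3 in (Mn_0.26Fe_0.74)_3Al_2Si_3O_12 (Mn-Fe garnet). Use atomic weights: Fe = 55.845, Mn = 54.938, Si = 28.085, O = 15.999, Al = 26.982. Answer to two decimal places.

Molar mass of (Mn_0.26Fe_0.74)_3Al_2Si_3O_12 = 0.78·54.938 + 2.22·55.845 + 2·26.982 + 3·28.085 + 12·15.999 = 497.035 g/mol.
Each formula unit contains 2 Al, equivalent to 2/2 = 1.0000 mol Al2O3.
M(Al2O3) = 2×26.982 + 3×15.999 = 101.961 g/mol.
Mass of Al2O3 per formula unit = 1.0000 × 101.961 = 101.961 g.
Al2O3 wt% = 101.961 / 497.035 × 100 = 20.51%.

20.51 wt%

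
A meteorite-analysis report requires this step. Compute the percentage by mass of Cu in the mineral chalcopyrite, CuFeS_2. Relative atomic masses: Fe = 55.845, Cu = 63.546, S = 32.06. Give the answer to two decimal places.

Formula mass = 1×63.546 + 1×55.845 + 2×32.06 = 183.511 g/mol, of which 63.546 g is Cu.
So Cu makes up 63.546/183.511 = 0.3463 of the mass, i.e. 34.63%.

34.63 weight percent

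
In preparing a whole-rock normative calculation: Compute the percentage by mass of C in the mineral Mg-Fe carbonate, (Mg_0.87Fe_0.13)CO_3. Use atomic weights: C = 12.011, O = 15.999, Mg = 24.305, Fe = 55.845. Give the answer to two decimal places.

13.59 wt%

Formula mass = 0.87·24.305 + 0.13·55.845 + 1·12.011 + 3·15.999 = 88.413 g/mol, of which 12.011 g is C.
So C makes up 12.011/88.413 = 0.1359 of the mass, i.e. 13.59%.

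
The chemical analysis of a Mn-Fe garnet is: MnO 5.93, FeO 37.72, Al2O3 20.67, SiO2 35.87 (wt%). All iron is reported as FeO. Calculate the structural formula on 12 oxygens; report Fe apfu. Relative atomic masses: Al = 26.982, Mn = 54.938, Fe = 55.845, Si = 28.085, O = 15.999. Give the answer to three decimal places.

2.613 Fe apfu

MnO: 5.93/70.937 = 0.08360 mol → 0.08360 mol Mn, 0.08360 mol O.
FeO: 37.72/71.844 = 0.52503 mol → 0.52503 mol Fe, 0.52503 mol O.
Al2O3: 20.67/101.961 = 0.20272 mol → 0.40544 mol Al, 0.60816 mol O.
SiO2: 35.87/60.083 = 0.59701 mol → 0.59701 mol Si, 1.19402 mol O.
Total oxygen = 2.41081 mol. Normalization factor = 12/2.41081 = 4.97758.
Fe per 12 O = 0.52503 × 4.97758 = 2.613.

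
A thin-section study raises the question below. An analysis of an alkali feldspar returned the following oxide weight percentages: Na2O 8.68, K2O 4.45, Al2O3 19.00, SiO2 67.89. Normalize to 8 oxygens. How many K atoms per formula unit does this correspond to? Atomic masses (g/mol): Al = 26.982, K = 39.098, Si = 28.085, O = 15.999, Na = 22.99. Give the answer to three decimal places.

0.251 K apfu

Na2O: 8.68/61.979 = 0.14005 mol → 0.28010 mol Na, 0.14005 mol O.
K2O: 4.45/94.195 = 0.04724 mol → 0.09448 mol K, 0.04724 mol O.
Al2O3: 19.00/101.961 = 0.18635 mol → 0.37270 mol Al, 0.55905 mol O.
SiO2: 67.89/60.083 = 1.12994 mol → 1.12994 mol Si, 2.25988 mol O.
Total oxygen = 3.00622 mol. Normalization factor = 8/3.00622 = 2.66115.
K per 8 O = 0.09448 × 2.66115 = 0.251.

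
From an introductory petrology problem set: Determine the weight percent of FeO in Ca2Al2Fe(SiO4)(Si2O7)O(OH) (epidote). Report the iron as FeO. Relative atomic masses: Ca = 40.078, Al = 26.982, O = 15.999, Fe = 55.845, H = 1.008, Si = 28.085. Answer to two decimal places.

14.87 wt%

M(Ca2Al2Fe(SiO4)(Si2O7)O(OH)) = 483.215 g/mol; M(FeO) = 71.844 g/mol.
Moles FeO per formula unit = 1 Fe ÷ 1 = 1.0000.
FeO fraction = (1.0000 × 71.844) / 483.215 = 71.844/483.215 = 0.1487.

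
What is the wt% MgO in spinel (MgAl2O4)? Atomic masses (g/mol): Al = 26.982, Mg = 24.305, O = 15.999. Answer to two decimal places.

Molar mass of MgAl2O4 = 1×24.305 + 2×26.982 + 4×15.999 = 142.265 g/mol.
Each formula unit contains 1 Mg, equivalent to 1/1 = 1.0000 mol MgO.
M(MgO) = 1×24.305 + 1×15.999 = 40.304 g/mol.
Mass of MgO per formula unit = 1.0000 × 40.304 = 40.304 g.
MgO wt% = 40.304 / 142.265 × 100 = 28.33%.

28.33 wt%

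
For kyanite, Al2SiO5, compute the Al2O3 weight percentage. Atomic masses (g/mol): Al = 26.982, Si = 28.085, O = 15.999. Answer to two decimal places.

Molar mass of Al2SiO5 = 2*26.982 + 1*28.085 + 5*15.999 = 162.044 g/mol.
Each formula unit contains 2 Al, equivalent to 2/2 = 1.0000 mol Al2O3.
M(Al2O3) = 2×26.982 + 3×15.999 = 101.961 g/mol.
Mass of Al2O3 per formula unit = 1.0000 × 101.961 = 101.961 g.
Al2O3 wt% = 101.961 / 162.044 × 100 = 62.92%.

62.92 wt%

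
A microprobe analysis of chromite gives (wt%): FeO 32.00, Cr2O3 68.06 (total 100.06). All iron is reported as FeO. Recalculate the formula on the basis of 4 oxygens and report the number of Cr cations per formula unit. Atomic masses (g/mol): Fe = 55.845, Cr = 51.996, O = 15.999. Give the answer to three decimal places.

FeO (M=71.844): mol = 0.44541; Fe = 0.44541, O = 0.44541.
Cr2O3 (M=151.989): mol = 0.44780; Cr = 0.89560, O = 1.34340.
ΣO = 1.78881; factor = 4/ΣO = 2.23612.
Cr apfu = 0.89560 × 2.23612 = 2.003.

2.003 Cr apfu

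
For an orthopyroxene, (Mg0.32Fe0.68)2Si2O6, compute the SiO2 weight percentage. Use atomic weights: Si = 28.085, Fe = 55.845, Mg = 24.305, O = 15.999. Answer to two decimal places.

49.32 wt%

Formula mass = 243.668 g/mol.
2 Si → 2.0000 mol SiO2 per formula unit; M(SiO2) = 60.083, so SiO2 mass = 120.166 g.
120.166/243.668 × 100 = 49.32 wt%.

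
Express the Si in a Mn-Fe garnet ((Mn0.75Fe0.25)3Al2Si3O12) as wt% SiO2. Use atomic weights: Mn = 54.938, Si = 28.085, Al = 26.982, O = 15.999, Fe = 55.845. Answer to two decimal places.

36.36 wt%

M((Mn0.75Fe0.25)3Al2Si3O12) = 495.701 g/mol; M(SiO2) = 60.083 g/mol.
Moles SiO2 per formula unit = 3 Si ÷ 1 = 3.0000.
SiO2 fraction = (3.0000 × 60.083) / 495.701 = 180.249/495.701 = 0.3636.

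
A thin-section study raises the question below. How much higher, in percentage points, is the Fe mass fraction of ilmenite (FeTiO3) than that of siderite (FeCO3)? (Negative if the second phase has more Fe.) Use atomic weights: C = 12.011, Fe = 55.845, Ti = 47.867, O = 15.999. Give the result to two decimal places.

-11.39 percentage points

M(FeTiO3) = 151.709 g/mol, so wt% Fe = 55.845/151.709 × 100 = 36.81%.
M(FeCO3) = 115.853 g/mol, so wt% Fe = 55.845/115.853 × 100 = 48.20%.
36.81 − 48.20 = -11.39 pp.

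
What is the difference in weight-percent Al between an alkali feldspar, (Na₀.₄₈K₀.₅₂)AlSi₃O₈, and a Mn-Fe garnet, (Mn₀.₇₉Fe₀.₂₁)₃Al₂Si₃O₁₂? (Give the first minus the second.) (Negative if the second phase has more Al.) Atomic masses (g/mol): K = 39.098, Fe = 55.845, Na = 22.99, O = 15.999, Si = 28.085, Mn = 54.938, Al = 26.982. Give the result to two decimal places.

M((Na₀.₄₈K₀.₅₂)AlSi₃O₈) = 270.595 g/mol, so wt% Al = 26.982/270.595 × 100 = 9.97%.
M((Mn₀.₇₉Fe₀.₂₁)₃Al₂Si₃O₁₂) = 495.592 g/mol, so wt% Al = 53.964/495.592 × 100 = 10.89%.
9.97 − 10.89 = -0.92 pp.

-0.92 percentage points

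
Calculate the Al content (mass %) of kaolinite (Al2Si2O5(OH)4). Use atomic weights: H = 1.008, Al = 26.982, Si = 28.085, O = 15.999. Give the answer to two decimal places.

Molar mass of Al2Si2O5(OH)4: 2·26.982 + 2·28.085 + 9·15.999 + 4·1.008 = 258.157 g/mol.
Mass of Al per formula unit: 2 × 26.982 = 53.964 g.
Weight fraction Al = 53.964 / 258.157 = 0.2090.

20.90 mass %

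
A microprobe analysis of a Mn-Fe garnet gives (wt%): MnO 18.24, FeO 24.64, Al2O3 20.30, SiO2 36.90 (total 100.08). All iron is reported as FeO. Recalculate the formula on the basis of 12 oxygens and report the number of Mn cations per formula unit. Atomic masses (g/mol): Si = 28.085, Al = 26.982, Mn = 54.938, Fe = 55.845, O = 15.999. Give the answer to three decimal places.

1.272 Mn apfu

18.24 wt% MnO ÷ 70.937 g/mol = 0.25713 mol, giving 0.25713 Mn and 0.25713 O.
24.64 wt% FeO ÷ 71.844 g/mol = 0.34297 mol, giving 0.34297 Fe and 0.34297 O.
20.30 wt% Al2O3 ÷ 101.961 g/mol = 0.19910 mol, giving 0.39820 Al and 0.59730 O.
36.90 wt% SiO2 ÷ 60.083 g/mol = 0.61415 mol, giving 0.61415 Si and 1.22830 O.
Oxygen sums to 2.42570; scaling by 12/2.42570 = 4.94703 puts the formula on 12 O.
Mn: 0.25713 × 4.94703 = 1.272 atoms per formula unit.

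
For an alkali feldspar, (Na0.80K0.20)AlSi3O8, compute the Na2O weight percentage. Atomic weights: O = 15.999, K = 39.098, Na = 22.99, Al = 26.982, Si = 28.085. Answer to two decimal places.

Formula mass = 265.441 g/mol.
0.80 Na → 0.4000 mol Na2O per formula unit; M(Na2O) = 61.979, so Na2O mass = 24.792 g.
24.792/265.441 × 100 = 9.34 wt%.

9.34 wt%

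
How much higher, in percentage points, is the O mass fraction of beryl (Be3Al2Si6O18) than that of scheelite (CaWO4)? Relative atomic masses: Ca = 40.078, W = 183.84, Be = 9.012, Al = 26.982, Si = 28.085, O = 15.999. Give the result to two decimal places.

M(Be3Al2Si6O18) = 537.492 g/mol, so wt% O = 287.982/537.492 × 100 = 53.58%.
M(CaWO4) = 287.914 g/mol, so wt% O = 63.996/287.914 × 100 = 22.23%.
53.58 − 22.23 = 31.35 pp.

31.35 percentage points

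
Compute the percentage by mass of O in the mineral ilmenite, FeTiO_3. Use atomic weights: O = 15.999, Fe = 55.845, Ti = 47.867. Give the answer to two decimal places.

31.64 wt%

Formula mass = 1*55.845 + 1*47.867 + 3*15.999 = 151.709 g/mol, of which 47.997 g is O.
So O makes up 47.997/151.709 = 0.3164 of the mass, i.e. 31.64%.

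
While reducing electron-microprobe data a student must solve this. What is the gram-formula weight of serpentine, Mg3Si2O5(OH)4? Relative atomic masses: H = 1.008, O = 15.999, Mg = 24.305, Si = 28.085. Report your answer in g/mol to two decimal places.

277.11 g/mol

The formula mass is the sum 3*24.305 + 2*28.085 + 9*15.999 + 4*1.008.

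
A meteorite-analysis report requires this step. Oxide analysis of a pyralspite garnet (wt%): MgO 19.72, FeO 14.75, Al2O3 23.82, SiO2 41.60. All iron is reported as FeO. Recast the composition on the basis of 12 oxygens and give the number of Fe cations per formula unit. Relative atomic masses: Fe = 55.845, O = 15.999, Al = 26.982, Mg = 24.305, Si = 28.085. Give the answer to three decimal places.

MgO: 19.72/40.304 = 0.48928 mol → 0.48928 mol Mg, 0.48928 mol O.
FeO: 14.75/71.844 = 0.20531 mol → 0.20531 mol Fe, 0.20531 mol O.
Al2O3: 23.82/101.961 = 0.23362 mol → 0.46724 mol Al, 0.70086 mol O.
SiO2: 41.60/60.083 = 0.69238 mol → 0.69238 mol Si, 1.38476 mol O.
Total oxygen = 2.78021 mol. Normalization factor = 12/2.78021 = 4.31622.
Fe per 12 O = 0.20531 × 4.31622 = 0.886.

0.886 Fe apfu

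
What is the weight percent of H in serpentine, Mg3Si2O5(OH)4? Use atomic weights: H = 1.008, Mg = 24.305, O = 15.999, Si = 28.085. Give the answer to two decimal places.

Molar mass of Mg3Si2O5(OH)4: 3*24.305 + 2*28.085 + 9*15.999 + 4*1.008 = 277.108 g/mol.
Mass of H per formula unit: 4 × 1.008 = 4.032 g.
Weight fraction H = 4.032 / 277.108 = 0.0146.

1.46 wt%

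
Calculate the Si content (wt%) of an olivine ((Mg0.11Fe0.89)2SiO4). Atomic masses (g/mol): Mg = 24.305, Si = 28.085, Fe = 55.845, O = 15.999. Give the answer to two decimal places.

Formula mass = 0.22·24.305 + 1.78·55.845 + 1·28.085 + 4·15.999 = 196.832 g/mol, of which 28.085 g is Si.
So Si makes up 28.085/196.832 = 0.1427 of the mass, i.e. 14.27%.

14.27 wt%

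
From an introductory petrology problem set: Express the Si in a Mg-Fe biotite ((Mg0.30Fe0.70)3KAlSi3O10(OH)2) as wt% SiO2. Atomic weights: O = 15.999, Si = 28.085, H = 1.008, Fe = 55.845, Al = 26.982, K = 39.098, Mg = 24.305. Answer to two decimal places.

Formula mass = 483.488 g/mol.
3 Si → 3.0000 mol SiO2 per formula unit; M(SiO2) = 60.083, so SiO2 mass = 180.249 g.
180.249/483.488 × 100 = 37.28 wt%.

37.28 wt%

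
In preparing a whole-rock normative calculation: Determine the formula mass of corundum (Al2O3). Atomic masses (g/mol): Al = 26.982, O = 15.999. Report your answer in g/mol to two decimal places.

Al: 2 × 26.982 = 53.9640
O: 3 × 15.999 = 47.9970
Summing the contributions gives the formula mass.

101.96 g/mol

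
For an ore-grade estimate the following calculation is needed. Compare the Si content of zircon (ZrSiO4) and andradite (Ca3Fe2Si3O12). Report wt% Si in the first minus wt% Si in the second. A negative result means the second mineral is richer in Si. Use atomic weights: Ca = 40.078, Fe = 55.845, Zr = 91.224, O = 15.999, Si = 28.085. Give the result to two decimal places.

First mineral: 28.085 g Si in 183.305 g formula = 15.32 wt% Si.
Second mineral: 84.255 g Si in 508.167 g formula = 16.58 wt% Si.
15.32% − 16.58% gives a difference of -1.26 percentage points.

-1.26 percentage points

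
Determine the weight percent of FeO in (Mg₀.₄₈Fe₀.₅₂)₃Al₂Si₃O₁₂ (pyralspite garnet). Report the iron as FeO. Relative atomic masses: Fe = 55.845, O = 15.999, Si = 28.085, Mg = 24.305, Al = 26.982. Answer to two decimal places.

24.78 wt%

Formula mass = 452.324 g/mol.
1.56 Fe → 1.5600 mol FeO per formula unit; M(FeO) = 71.844, so FeO mass = 112.077 g.
112.077/452.324 × 100 = 24.78 wt%.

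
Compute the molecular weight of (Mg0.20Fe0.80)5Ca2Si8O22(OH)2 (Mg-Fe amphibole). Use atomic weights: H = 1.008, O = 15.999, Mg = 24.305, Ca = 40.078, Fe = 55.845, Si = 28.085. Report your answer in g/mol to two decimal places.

938.51 g/mol

The formula mass is the sum 1(24.305) + 4(55.845) + 2(40.078) + 8(28.085) + 24(15.999) + 2(1.008).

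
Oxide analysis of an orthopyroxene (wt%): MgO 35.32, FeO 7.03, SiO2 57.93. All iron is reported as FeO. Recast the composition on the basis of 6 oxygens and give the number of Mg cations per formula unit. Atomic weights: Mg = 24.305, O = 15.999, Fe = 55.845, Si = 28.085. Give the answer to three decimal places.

1.812 Mg apfu

MgO (M=40.304): mol = 0.87634; Mg = 0.87634, O = 0.87634.
FeO (M=71.844): mol = 0.09785; Fe = 0.09785, O = 0.09785.
SiO2 (M=60.083): mol = 0.96417; Si = 0.96417, O = 1.92834.
ΣO = 2.90253; factor = 6/ΣO = 2.06716.
Mg apfu = 0.87634 × 2.06716 = 1.812.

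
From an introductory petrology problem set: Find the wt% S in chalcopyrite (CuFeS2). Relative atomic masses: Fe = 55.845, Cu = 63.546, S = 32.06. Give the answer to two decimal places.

M(CuFeS2) = 183.511 g/mol.
S contributes 2 × 32.06 = 64.120 g per mole.
64.120/183.511 = 0.3494 → 34.94%.

34.94 weight percent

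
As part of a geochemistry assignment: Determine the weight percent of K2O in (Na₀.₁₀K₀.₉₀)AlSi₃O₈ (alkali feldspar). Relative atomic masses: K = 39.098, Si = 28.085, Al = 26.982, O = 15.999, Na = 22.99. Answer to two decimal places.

15.32 wt%

Molar mass of (Na₀.₁₀K₀.₉₀)AlSi₃O₈ = 0.10×22.99 + 0.90×39.098 + 1×26.982 + 3×28.085 + 8×15.999 = 276.716 g/mol.
Each formula unit contains 0.90 K, equivalent to 0.90/2 = 0.4500 mol K2O.
M(K2O) = 2×39.098 + 1×15.999 = 94.195 g/mol.
Mass of K2O per formula unit = 0.4500 × 94.195 = 42.388 g.
K2O wt% = 42.388 / 276.716 × 100 = 15.32%.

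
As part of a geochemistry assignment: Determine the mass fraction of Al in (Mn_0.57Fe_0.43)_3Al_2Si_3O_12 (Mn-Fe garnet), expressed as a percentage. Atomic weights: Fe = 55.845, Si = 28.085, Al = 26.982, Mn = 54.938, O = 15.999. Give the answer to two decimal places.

10.88 mass %

M((Mn_0.57Fe_0.43)_3Al_2Si_3O_12) = 496.191 g/mol.
Al contributes 2 × 26.982 = 53.964 g per mole.
53.964/496.191 = 0.1088 → 10.88%.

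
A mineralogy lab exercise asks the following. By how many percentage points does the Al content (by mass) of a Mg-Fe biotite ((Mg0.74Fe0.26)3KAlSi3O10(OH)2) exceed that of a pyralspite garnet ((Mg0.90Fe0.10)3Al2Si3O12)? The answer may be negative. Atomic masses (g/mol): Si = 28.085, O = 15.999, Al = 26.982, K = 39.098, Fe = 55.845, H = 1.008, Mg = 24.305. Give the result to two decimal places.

-6.97 percentage points

Al in (Mg0.74Fe0.26)3KAlSi3O10(OH)2: molar mass 441.855 g/mol; 1×26.982 = 26.982 g → 6.11 wt%.
Al in (Mg0.90Fe0.10)3Al2Si3O12: molar mass 412.584 g/mol; 2×26.982 = 53.964 g → 13.08 wt%.
Difference = 6.11 − 13.08 = -6.97 percentage points.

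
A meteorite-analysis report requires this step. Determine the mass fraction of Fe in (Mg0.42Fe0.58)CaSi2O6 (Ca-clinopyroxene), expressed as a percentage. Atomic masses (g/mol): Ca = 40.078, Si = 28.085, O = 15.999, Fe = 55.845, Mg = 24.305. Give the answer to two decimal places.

13.79 wt%

M((Mg0.42Fe0.58)CaSi2O6) = 234.840 g/mol.
Fe contributes 0.58 × 55.845 = 32.390 g per mole.
32.390/234.840 = 0.1379 → 13.79%.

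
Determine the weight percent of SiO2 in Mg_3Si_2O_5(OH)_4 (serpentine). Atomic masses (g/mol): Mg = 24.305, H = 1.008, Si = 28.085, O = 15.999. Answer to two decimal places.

Formula mass = 277.108 g/mol.
2 Si → 2.0000 mol SiO2 per formula unit; M(SiO2) = 60.083, so SiO2 mass = 120.166 g.
120.166/277.108 × 100 = 43.36 wt%.

43.36 wt%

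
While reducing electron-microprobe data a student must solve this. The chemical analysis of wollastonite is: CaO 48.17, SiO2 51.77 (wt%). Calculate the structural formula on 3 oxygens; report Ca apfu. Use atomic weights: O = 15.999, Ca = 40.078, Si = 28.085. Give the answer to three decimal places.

0.998 Ca apfu

CaO: 48.17/56.077 = 0.85900 mol → 0.85900 mol Ca, 0.85900 mol O.
SiO2: 51.77/60.083 = 0.86164 mol → 0.86164 mol Si, 1.72328 mol O.
Total oxygen = 2.58228 mol. Normalization factor = 3/2.58228 = 1.16176.
Ca per 3 O = 0.85900 × 1.16176 = 0.998.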